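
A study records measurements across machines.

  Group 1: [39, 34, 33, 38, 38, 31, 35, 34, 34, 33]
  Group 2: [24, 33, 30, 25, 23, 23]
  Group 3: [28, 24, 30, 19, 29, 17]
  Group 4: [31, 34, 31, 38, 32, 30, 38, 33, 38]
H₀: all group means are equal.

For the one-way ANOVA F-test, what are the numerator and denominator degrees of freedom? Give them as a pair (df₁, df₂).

k = 4 groups, N = 31 total
df = (k−1, N−k) = (4−1, 31−4) = (3, 27)

degrees of freedom = [3, 27]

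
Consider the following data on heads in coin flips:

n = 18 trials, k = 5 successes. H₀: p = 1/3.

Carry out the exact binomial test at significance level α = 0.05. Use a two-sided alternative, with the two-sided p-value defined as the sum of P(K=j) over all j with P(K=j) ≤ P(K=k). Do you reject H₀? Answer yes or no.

reject H₀: no

Exact binomial: n=18, k=5, p₀=1/3=0.3333
P(X=j) = C(n,j)·p₀^j·(1−p₀)^(n−j); p = Σ P(X=j) over j with P(X=j) ≤ P(X=5)
p-value (two-sided) = 0.80373
At α=0.05: p ≥ α → fail to reject H₀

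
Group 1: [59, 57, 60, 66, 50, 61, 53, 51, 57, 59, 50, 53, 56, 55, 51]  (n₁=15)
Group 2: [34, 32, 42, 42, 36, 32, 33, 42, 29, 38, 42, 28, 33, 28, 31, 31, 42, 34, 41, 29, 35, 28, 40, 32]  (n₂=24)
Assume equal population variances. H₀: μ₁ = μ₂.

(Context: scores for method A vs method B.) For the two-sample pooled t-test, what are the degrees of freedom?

degrees of freedom = 37

df = n₁ + n₂ − 2 = 15 + 24 − 2 = 37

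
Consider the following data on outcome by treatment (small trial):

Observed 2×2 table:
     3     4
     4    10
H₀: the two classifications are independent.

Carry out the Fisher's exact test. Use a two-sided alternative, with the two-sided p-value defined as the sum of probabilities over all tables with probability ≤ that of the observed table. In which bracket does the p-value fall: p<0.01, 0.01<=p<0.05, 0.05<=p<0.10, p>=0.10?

Margins: r₁=7, r₂=14, c₁=7, c₂=14, n=21
p_obs = C(7,3)·C(14,4)/C(21,7); sum pmf over tables with pmf ≤ p_obs
p-value (two-sided) = 0.63844
→ bracket: p>=0.10

p-value bracket: p>=0.10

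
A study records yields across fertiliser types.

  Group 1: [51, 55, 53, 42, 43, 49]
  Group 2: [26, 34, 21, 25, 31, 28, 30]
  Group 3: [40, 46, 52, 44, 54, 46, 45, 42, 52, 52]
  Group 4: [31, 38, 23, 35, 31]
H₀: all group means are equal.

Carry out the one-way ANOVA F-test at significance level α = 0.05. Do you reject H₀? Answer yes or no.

reject H₀: yes

Group means [48.83, 27.86, 47.30, 31.60], grand mean 39.964
SSB = Σnᵢ(x̄ᵢ−x̄)² = 2385.974; SSW = ΣΣ(x−x̄ᵢ)² = 590.990
MSB = 2385.974/3 = 795.3246; MSW = 590.990/24 = 24.6246
F = MSB/MSW = 32.2980
df = (3, 24)
p-value (upper-tail) = 0.00000
At α=0.05: p < α → reject H₀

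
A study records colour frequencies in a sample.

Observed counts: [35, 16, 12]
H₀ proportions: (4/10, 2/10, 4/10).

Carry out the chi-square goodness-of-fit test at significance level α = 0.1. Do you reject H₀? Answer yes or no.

n = 63; E_i = n·p_i = [25.20, 12.60, 25.20]
χ² = (35−25.20)²/25.20 + (16−12.60)²/12.60 + (12−25.20)²/25.20 = 11.6429
df = 2
p-value (upper-tail) = 0.00296
At α=0.1: p < α → reject H₀

reject H₀: yes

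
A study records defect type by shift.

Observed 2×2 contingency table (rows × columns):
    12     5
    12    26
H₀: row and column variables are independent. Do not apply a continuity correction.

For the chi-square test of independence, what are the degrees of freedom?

degrees of freedom = 1

df = (r−1)(c−1) = (2−1)·(2−1) = 1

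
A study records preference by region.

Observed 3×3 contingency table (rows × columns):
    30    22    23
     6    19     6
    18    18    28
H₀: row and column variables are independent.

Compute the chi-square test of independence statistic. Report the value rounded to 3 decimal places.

Row totals [75, 31, 64], col totals [54, 59, 57], n=170
χ² = (30−23.82)²/23.82 + (22−26.03)²/26.03 + (23−25.15)²/25.15 + (6−9.85)²/9.85 + (19−10.76)²/10.76 + (6−10.39)²/10.39 + (18−20.33)²/20.33 + (18−22.21)²/22.21 + (28−21.46)²/21.46 = 15.1411
df = 4

test statistic = 15.141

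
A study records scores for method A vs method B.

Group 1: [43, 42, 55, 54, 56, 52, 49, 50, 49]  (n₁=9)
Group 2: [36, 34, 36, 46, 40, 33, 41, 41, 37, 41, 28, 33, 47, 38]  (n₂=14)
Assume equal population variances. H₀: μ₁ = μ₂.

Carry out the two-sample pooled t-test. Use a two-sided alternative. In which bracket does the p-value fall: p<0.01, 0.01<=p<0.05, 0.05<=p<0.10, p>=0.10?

p-value bracket: p<0.01

x̄₁=50.000, s₁=4.950, n₁=9
x̄₂=37.929, s₂=5.196, n₂=14
s_p² = [8·4.950² + 13·5.196²]/21 = 26.0442
SE = √(s_p²·(1/9+1/14)) = 2.1804
t = (50.000−37.929)/2.1804 = 5.5364
df = 21
p-value (two-sided) = 0.00002
→ bracket: p<0.01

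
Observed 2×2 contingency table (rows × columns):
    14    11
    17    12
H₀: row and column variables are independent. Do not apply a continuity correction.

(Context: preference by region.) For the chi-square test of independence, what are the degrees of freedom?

df = (r−1)(c−1) = (2−1)·(2−1) = 1

degrees of freedom = 1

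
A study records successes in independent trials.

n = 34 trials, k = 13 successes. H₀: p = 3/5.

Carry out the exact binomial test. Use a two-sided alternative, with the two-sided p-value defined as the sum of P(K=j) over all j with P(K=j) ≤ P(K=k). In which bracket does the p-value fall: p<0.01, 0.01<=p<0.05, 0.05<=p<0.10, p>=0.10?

Exact binomial: n=34, k=13, p₀=3/5=0.6000
P(X=j) = C(n,j)·p₀^j·(1−p₀)^(n−j); p = Σ P(X=j) over j with P(X=j) ≤ P(X=13)
p-value (two-sided) = 0.01321
→ bracket: 0.01<=p<0.05

p-value bracket: 0.01<=p<0.05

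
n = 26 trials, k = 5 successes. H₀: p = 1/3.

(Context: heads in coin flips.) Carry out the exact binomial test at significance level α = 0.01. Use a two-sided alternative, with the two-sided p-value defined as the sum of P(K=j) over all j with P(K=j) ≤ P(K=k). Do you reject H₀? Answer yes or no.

Exact binomial: n=26, k=5, p₀=1/3=0.3333
P(X=j) = C(n,j)·p₀^j·(1−p₀)^(n−j); p = Σ P(X=j) over j with P(X=j) ≤ P(X=5)
p-value (two-sided) = 0.14831
At α=0.01: p ≥ α → fail to reject H₀

reject H₀: no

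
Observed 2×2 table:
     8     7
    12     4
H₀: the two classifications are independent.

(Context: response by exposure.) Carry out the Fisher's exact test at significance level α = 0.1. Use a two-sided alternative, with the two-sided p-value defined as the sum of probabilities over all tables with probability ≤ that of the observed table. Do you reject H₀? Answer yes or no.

Margins: r₁=15, r₂=16, c₁=20, c₂=11, n=31
p_obs = C(15,8)·C(16,12)/C(31,20); sum pmf over tables with pmf ≤ p_obs
p-value (two-sided) = 0.27337
At α=0.1: p ≥ α → fail to reject H₀

reject H₀: no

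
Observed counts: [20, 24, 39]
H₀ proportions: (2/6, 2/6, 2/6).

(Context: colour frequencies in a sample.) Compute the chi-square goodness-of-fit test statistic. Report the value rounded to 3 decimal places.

n = 83; E_i = n·p_i = [27.67, 27.67, 27.67]
χ² = (20−27.67)²/27.67 + (24−27.67)²/27.67 + (39−27.67)²/27.67 = 7.2530
df = 2

test statistic = 7.253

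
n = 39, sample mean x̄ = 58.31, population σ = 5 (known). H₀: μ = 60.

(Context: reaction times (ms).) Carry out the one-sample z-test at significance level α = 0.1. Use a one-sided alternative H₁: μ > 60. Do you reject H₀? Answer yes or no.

SE = σ/√n = 5/√39 = 0.8006
z = (x̄−μ₀)/SE = (58.31−60)/0.8006 = -2.1108
p-value (one-sided, H₁ greater) = 0.98261
At α=0.1: p ≥ α → fail to reject H₀

reject H₀: no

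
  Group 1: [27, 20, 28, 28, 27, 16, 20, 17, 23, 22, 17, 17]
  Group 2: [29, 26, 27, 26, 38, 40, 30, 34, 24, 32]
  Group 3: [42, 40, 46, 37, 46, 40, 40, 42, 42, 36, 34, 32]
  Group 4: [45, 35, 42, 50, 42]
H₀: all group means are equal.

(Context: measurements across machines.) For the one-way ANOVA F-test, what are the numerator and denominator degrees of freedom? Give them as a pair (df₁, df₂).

k = 4 groups, N = 39 total
df = (k−1, N−k) = (4−1, 39−4) = (3, 35)

degrees of freedom = [3, 35]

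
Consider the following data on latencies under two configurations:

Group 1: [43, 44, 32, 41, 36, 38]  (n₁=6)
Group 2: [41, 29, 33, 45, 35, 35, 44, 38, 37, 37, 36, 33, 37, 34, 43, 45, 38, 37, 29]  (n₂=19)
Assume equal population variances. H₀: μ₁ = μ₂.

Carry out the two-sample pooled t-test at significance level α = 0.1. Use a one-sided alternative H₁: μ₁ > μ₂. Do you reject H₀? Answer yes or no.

reject H₀: no

x̄₁=39.000, s₁=4.561, n₁=6
x̄₂=37.158, s₂=4.764, n₂=19
s_p² = [5·4.561² + 18·4.764²]/23 = 22.2838
SE = √(s_p²·(1/6+1/19)) = 2.2106
t = (39.000−37.158)/2.2106 = 0.8333
df = 23
p-value (one-sided, H₁ greater) = 0.20662
At α=0.1: p ≥ α → fail to reject H₀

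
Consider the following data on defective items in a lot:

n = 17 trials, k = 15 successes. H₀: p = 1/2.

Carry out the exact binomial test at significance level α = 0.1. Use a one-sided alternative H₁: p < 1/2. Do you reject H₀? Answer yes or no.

reject H₀: no

Exact binomial: n=17, k=15, p₀=1/2=0.5000
P(X≤15) from Σ C(n,i)·p₀^i·(1−p₀)^(n−i)
p-value (one-sided, H₁ less) = 0.99986
At α=0.1: p ≥ α → fail to reject H₀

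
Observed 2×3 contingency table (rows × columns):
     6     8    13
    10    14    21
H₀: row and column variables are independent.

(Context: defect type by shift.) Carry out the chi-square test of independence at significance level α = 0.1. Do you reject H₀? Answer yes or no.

Row totals [27, 45], col totals [16, 22, 34], n=72
χ² = (6−6.00)²/6.00 + (8−8.25)²/8.25 + (13−12.75)²/12.75 + (10−10.00)²/10.00 + (14−13.75)²/13.75 + (21−21.25)²/21.25 = 0.0200
df = 2
p-value (upper-tail) = 0.99007
At α=0.1: p ≥ α → fail to reject H₀

reject H₀: no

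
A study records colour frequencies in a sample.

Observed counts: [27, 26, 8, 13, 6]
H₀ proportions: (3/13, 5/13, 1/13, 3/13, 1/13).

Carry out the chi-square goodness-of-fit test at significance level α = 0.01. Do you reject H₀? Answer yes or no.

n = 80; E_i = n·p_i = [18.46, 30.77, 6.15, 18.46, 6.15]
χ² = (27−18.46)²/18.46 + (26−30.77)²/30.77 + (8−6.15)²/6.15 + (13−18.46)²/18.46 + (6−6.15)²/6.15 = 6.8617
df = 4
p-value (upper-tail) = 0.14338
At α=0.01: p ≥ α → fail to reject H₀

reject H₀: no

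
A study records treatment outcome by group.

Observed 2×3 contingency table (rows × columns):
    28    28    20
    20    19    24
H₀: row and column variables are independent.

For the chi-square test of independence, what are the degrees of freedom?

df = (r−1)(c−1) = (2−1)·(3−1) = 2

degrees of freedom = 2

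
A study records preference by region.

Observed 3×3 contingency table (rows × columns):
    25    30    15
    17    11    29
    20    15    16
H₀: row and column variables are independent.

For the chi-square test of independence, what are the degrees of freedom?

degrees of freedom = 4

df = (r−1)(c−1) = (3−1)·(3−1) = 4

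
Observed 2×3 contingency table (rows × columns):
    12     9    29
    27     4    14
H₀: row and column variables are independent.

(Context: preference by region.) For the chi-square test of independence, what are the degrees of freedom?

degrees of freedom = 2

df = (r−1)(c−1) = (2−1)·(3−1) = 2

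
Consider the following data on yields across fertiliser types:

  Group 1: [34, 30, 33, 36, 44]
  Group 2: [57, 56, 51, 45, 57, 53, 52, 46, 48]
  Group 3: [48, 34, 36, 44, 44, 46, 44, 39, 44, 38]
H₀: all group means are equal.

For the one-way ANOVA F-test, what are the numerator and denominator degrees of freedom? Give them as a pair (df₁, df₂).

k = 3 groups, N = 24 total
df = (k−1, N−k) = (3−1, 24−3) = (2, 21)

degrees of freedom = [2, 21]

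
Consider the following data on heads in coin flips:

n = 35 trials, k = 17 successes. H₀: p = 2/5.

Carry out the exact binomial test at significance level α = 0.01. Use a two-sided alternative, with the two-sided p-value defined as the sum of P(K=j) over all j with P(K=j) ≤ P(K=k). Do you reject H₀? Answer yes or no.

Exact binomial: n=35, k=17, p₀=2/5=0.4000
P(X=j) = C(n,j)·p₀^j·(1−p₀)^(n−j); p = Σ P(X=j) over j with P(X=j) ≤ P(X=17)
p-value (two-sided) = 0.30574
At α=0.01: p ≥ α → fail to reject H₀

reject H₀: no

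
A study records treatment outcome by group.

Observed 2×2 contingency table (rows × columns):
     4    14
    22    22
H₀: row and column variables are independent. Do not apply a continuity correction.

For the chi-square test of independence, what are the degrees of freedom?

df = (r−1)(c−1) = (2−1)·(2−1) = 1

degrees of freedom = 1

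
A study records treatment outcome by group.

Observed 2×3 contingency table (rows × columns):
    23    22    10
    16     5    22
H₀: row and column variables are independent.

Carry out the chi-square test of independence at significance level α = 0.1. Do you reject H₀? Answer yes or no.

Row totals [55, 43], col totals [39, 27, 32], n=98
χ² = (23−21.89)²/21.89 + (22−15.15)²/15.15 + (10−17.96)²/17.96 + (16−17.11)²/17.11 + (5−11.85)²/11.85 + (22−14.04)²/14.04 = 15.2189
df = 2
p-value (upper-tail) = 0.00050
At α=0.1: p < α → reject H₀

reject H₀: yes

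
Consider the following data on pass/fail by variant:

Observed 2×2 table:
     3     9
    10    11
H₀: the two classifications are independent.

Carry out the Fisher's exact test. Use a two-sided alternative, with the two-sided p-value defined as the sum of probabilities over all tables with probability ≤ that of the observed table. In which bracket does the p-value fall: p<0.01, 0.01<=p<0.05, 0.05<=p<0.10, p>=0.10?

Margins: r₁=12, r₂=21, c₁=13, c₂=20, n=33
p_obs = C(12,3)·C(21,10)/C(33,13); sum pmf over tables with pmf ≤ p_obs
p-value (two-sided) = 0.27752
→ bracket: p>=0.10

p-value bracket: p>=0.10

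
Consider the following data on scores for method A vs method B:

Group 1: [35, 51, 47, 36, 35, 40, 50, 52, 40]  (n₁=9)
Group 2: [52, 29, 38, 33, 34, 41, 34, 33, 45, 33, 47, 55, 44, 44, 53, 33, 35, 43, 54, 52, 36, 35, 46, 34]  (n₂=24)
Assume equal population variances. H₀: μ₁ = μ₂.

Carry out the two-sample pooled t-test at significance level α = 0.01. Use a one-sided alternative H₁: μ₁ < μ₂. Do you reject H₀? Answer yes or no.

reject H₀: no

x̄₁=42.889, s₁=7.114, n₁=9
x̄₂=40.958, s₂=8.084, n₂=24
s_p² = [8·7.114² + 23·8.084²]/31 = 61.5435
SE = √(s_p²·(1/9+1/24)) = 3.0663
t = (42.889−40.958)/3.0663 = 0.6296
df = 31
p-value (one-sided, H₁ less) = 0.73321
At α=0.01: p ≥ α → fail to reject H₀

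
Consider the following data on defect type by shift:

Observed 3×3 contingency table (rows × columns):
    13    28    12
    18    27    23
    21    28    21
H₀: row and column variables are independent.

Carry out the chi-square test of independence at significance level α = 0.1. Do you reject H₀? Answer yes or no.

reject H₀: no

Row totals [53, 68, 70], col totals [52, 83, 56], n=191
χ² = (13−14.43)²/14.43 + (28−23.03)²/23.03 + (12−15.54)²/15.54 + (18−18.51)²/18.51 + (27−29.55)²/29.55 + (23−19.94)²/19.94 + (21−19.06)²/19.06 + (28−30.42)²/30.42 + (21−20.52)²/20.52 = 3.1257
df = 4
p-value (upper-tail) = 0.53701
At α=0.1: p ≥ α → fail to reject H₀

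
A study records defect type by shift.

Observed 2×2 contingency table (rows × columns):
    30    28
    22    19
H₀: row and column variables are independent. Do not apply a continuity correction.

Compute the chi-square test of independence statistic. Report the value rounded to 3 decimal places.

Row totals [58, 41], col totals [52, 47], n=99
χ² = (30−30.46)²/30.46 + (28−27.54)²/27.54 + (22−21.54)²/21.54 + (19−19.46)²/19.46 = 0.0360
df = 1

test statistic = 0.036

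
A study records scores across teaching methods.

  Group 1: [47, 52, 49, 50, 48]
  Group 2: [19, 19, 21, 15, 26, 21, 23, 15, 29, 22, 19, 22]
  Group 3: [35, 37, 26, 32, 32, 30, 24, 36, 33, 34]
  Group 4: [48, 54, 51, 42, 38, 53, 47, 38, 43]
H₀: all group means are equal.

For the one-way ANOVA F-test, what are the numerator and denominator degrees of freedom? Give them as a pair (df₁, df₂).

k = 4 groups, N = 36 total
df = (k−1, N−k) = (4−1, 36−4) = (3, 32)

degrees of freedom = [3, 32]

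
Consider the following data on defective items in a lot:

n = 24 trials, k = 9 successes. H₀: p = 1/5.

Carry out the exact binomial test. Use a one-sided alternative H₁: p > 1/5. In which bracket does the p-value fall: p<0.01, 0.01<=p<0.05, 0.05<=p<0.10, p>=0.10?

Exact binomial: n=24, k=9, p₀=1/5=0.2000
P(X≥9) from Σ C(n,i)·p₀^i·(1−p₀)^(n−i)
p-value (one-sided, H₁ greater) = 0.03617
→ bracket: 0.01<=p<0.05

p-value bracket: 0.01<=p<0.05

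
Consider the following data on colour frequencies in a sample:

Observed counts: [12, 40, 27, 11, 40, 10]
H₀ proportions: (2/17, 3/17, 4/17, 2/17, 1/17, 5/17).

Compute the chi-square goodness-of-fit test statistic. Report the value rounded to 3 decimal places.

test statistic = 159.696

n = 140; E_i = n·p_i = [16.47, 24.71, 32.94, 16.47, 8.24, 41.18]
χ² = (12−16.47)²/16.47 + (40−24.71)²/24.71 + (27−32.94)²/32.94 + (11−16.47)²/16.47 + (40−8.24)²/8.24 + (10−41.18)²/41.18 = 159.6958
df = 5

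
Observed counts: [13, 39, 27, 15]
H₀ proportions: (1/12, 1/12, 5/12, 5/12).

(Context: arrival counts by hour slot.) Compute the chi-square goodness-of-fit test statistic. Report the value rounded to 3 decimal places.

n = 94; E_i = n·p_i = [7.83, 7.83, 39.17, 39.17]
χ² = (13−7.83)²/7.83 + (39−7.83)²/7.83 + (27−39.17)²/39.17 + (15−39.17)²/39.17 = 146.1021
df = 3

test statistic = 146.102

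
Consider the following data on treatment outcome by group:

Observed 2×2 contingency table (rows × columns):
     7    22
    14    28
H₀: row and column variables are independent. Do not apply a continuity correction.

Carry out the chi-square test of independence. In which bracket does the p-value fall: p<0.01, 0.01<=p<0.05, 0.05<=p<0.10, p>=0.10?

Row totals [29, 42], col totals [21, 50], n=71
χ² = (7−8.58)²/8.58 + (22−20.42)²/20.42 + (14−12.42)²/12.42 + (28−29.58)²/29.58 = 0.6964
df = 1
p-value (upper-tail) = 0.40400
→ bracket: p>=0.10

p-value bracket: p>=0.10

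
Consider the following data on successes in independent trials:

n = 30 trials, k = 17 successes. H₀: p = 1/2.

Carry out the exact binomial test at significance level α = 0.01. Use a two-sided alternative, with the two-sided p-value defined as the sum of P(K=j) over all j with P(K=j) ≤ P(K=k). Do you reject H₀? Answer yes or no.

reject H₀: no

Exact binomial: n=30, k=17, p₀=1/2=0.5000
P(X=j) = C(n,j)·p₀^j·(1−p₀)^(n−j); p = Σ P(X=j) over j with P(X=j) ≤ P(X=17)
p-value (two-sided) = 0.58466
At α=0.01: p ≥ α → fail to reject H₀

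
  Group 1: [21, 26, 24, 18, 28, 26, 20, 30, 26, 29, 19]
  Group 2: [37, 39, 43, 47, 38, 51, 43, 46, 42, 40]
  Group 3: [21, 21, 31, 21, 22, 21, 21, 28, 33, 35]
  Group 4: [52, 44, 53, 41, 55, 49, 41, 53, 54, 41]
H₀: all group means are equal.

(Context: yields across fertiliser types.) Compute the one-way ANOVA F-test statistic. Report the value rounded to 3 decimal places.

Group means [24.27, 42.60, 25.40, 48.30], grand mean 34.878
SSB = Σnᵢ(x̄ᵢ−x̄)² = 4533.308; SSW = ΣΣ(x−x̄ᵢ)² = 959.082
MSB = 4533.308/3 = 1511.1028; MSW = 959.082/37 = 25.9211
F = MSB/MSW = 58.2962
df = (3, 37)

test statistic = 58.296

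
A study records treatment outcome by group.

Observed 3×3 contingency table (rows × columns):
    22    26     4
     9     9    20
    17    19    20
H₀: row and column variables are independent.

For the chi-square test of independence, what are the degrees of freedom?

degrees of freedom = 4

df = (r−1)(c−1) = (3−1)·(3−1) = 4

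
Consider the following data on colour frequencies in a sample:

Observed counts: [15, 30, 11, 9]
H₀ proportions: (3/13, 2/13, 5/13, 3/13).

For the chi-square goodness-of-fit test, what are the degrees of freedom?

degrees of freedom = 3

df = k − 1 = 4 − 1 = 3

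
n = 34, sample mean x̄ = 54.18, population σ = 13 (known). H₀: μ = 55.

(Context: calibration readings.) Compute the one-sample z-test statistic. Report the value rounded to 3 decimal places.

SE = σ/√n = 13/√34 = 2.2295
z = (x̄−μ₀)/SE = (54.18−55)/2.2295 = -0.3678

test statistic = -0.368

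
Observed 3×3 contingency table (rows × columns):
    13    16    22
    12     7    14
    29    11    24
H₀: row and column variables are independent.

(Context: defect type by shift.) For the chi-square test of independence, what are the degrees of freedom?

degrees of freedom = 4

df = (r−1)(c−1) = (3−1)·(3−1) = 4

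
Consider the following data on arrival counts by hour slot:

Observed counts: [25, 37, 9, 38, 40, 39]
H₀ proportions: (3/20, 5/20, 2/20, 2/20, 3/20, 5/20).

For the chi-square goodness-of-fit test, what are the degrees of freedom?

degrees of freedom = 5

df = k − 1 = 6 − 1 = 5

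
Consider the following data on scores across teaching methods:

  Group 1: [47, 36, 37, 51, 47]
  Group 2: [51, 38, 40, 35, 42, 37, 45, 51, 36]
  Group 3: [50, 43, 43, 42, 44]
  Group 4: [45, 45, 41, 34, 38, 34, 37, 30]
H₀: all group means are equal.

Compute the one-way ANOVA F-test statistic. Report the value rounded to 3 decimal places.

test statistic = 1.717

Group means [43.60, 41.67, 44.40, 38.00], grand mean 41.444
SSB = Σnᵢ(x̄ᵢ−x̄)² = 162.267; SSW = ΣΣ(x−x̄ᵢ)² = 724.400
MSB = 162.267/3 = 54.0889; MSW = 724.400/23 = 31.4957
F = MSB/MSW = 1.7173
df = (3, 23)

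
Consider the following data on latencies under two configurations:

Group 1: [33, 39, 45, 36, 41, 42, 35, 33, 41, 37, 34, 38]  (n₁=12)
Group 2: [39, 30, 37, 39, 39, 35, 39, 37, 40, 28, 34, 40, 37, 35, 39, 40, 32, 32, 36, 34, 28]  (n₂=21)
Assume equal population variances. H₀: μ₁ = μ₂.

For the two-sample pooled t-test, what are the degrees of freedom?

degrees of freedom = 31

df = n₁ + n₂ − 2 = 12 + 21 − 2 = 31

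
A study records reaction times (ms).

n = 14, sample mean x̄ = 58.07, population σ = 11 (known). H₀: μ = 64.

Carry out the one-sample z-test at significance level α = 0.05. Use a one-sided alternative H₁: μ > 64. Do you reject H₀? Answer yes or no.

reject H₀: no

SE = σ/√n = 11/√14 = 2.9399
z = (x̄−μ₀)/SE = (58.07−64)/2.9399 = -2.0171
p-value (one-sided, H₁ greater) = 0.97816
At α=0.05: p ≥ α → fail to reject H₀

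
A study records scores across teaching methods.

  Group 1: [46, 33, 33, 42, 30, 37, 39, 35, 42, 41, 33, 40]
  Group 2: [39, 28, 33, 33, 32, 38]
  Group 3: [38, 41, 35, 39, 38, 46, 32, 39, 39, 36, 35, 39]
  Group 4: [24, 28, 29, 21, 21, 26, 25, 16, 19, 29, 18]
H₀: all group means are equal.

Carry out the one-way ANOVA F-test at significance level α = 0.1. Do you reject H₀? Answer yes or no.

Group means [37.58, 33.83, 38.08, 23.27], grand mean 33.341
SSB = Σnᵢ(x̄ᵢ−x̄)² = 1602.371; SSW = ΣΣ(x−x̄ᵢ)² = 682.848
MSB = 1602.371/3 = 534.1237; MSW = 682.848/37 = 18.4554
F = MSB/MSW = 28.9414
df = (3, 37)
p-value (upper-tail) = 0.00000
At α=0.1: p < α → reject H₀

reject H₀: yes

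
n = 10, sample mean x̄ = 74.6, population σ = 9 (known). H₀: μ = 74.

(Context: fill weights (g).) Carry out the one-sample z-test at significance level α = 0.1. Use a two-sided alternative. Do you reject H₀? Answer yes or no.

SE = σ/√n = 9/√10 = 2.8460
z = (x̄−μ₀)/SE = (74.6−74)/2.8460 = 0.2108
p-value (two-sided) = 0.83303
At α=0.1: p ≥ α → fail to reject H₀

reject H₀: no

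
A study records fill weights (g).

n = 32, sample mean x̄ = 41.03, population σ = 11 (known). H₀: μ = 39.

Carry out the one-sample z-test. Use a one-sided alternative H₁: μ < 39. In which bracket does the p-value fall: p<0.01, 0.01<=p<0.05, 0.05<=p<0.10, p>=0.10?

p-value bracket: p>=0.10

SE = σ/√n = 11/√32 = 1.9445
z = (x̄−μ₀)/SE = (41.03−39)/1.9445 = 1.0439
p-value (one-sided, H₁ less) = 0.85174
→ bracket: p>=0.10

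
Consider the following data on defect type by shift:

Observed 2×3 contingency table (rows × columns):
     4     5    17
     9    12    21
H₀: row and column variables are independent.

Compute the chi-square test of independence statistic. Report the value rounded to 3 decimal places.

Row totals [26, 42], col totals [13, 17, 38], n=68
χ² = (4−4.97)²/4.97 + (5−6.50)²/6.50 + (17−14.53)²/14.53 + (9−8.03)²/8.03 + (12−10.50)²/10.50 + (21−23.47)²/23.47 = 1.5474
df = 2

test statistic = 1.547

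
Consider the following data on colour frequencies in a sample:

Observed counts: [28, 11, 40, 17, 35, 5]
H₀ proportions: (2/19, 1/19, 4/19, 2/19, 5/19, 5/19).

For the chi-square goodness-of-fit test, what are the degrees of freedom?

df = k − 1 = 6 − 1 = 5

degrees of freedom = 5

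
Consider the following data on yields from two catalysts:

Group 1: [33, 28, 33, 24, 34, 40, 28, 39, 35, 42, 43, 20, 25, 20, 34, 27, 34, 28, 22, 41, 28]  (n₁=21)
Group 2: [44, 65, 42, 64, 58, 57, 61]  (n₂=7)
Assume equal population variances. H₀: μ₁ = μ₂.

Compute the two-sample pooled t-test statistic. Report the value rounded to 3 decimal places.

x̄₁=31.333, s₁=7.137, n₁=21
x̄₂=55.857, s₂=9.263, n₂=7
s_p² = [20·7.137² + 6·9.263²]/26 = 58.9817
SE = √(s_p²·(1/21+1/7)) = 3.3518
t = (31.333−55.857)/3.3518 = -7.3166
df = 26

test statistic = -7.317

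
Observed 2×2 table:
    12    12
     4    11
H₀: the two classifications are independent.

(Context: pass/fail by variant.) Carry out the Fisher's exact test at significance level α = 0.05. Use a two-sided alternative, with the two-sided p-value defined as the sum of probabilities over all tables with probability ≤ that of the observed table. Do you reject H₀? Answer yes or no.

reject H₀: no

Margins: r₁=24, r₂=15, c₁=16, c₂=23, n=39
p_obs = C(24,12)·C(15,4)/C(39,16); sum pmf over tables with pmf ≤ p_obs
p-value (two-sided) = 0.19232
At α=0.05: p ≥ α → fail to reject H₀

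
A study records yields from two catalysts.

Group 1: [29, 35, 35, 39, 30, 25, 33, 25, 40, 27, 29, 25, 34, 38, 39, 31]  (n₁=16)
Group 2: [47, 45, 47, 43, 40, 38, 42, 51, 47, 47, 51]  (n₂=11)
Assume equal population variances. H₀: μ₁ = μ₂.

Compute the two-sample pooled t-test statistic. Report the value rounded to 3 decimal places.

test statistic = -6.910

x̄₁=32.125, s₁=5.265, n₁=16
x̄₂=45.273, s₂=4.174, n₂=11
s_p² = [15·5.265² + 10·4.174²]/25 = 23.5973
SE = √(s_p²·(1/16+1/11)) = 1.9026
t = (32.125−45.273)/1.9026 = -6.9103
df = 25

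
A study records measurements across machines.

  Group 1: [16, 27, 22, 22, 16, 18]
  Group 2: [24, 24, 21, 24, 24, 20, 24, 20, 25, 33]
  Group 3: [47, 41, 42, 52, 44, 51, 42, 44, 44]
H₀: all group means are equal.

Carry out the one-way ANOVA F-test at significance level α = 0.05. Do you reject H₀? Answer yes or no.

reject H₀: yes

Group means [20.17, 23.90, 45.22], grand mean 30.680
SSB = Σnᵢ(x̄ᵢ−x̄)² = 3026.151; SSW = ΣΣ(x−x̄ᵢ)² = 341.289
MSB = 3026.151/2 = 1513.0756; MSW = 341.289/22 = 15.5131
F = MSB/MSW = 97.5351
df = (2, 22)
p-value (upper-tail) = 0.00000
At α=0.05: p < α → reject H₀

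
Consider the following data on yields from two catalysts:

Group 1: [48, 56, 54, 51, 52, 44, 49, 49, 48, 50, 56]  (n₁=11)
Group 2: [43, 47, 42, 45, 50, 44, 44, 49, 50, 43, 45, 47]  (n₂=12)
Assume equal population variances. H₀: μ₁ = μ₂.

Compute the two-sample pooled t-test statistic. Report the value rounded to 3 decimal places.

x̄₁=50.636, s₁=3.668, n₁=11
x̄₂=45.750, s₂=2.800, n₂=12
s_p² = [10·3.668² + 11·2.800²]/21 = 10.5141
SE = √(s_p²·(1/11+1/12)) = 1.3535
t = (50.636−45.750)/1.3535 = 3.6101
df = 21

test statistic = 3.610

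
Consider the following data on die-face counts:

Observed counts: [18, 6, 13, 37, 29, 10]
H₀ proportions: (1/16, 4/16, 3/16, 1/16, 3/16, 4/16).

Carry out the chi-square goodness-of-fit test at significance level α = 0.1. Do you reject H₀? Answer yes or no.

reject H₀: yes

n = 113; E_i = n·p_i = [7.06, 28.25, 21.19, 7.06, 21.19, 28.25]
χ² = (18−7.06)²/7.06 + (6−28.25)²/28.25 + (13−21.19)²/21.19 + (37−7.06)²/7.06 + (29−21.19)²/21.19 + (10−28.25)²/28.25 = 179.2006
df = 5
p-value (upper-tail) = 0.00000
At α=0.1: p < α → reject H₀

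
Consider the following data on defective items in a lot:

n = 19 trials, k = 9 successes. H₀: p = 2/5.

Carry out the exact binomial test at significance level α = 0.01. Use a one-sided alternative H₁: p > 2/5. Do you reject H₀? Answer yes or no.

reject H₀: no

Exact binomial: n=19, k=9, p₀=2/5=0.4000
P(X≥9) from Σ C(n,i)·p₀^i·(1−p₀)^(n−i)
p-value (one-sided, H₁ greater) = 0.33252
At α=0.01: p ≥ α → fail to reject H₀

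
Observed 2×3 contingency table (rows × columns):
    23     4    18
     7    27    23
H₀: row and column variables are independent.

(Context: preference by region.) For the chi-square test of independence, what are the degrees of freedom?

df = (r−1)(c−1) = (2−1)·(3−1) = 2

degrees of freedom = 2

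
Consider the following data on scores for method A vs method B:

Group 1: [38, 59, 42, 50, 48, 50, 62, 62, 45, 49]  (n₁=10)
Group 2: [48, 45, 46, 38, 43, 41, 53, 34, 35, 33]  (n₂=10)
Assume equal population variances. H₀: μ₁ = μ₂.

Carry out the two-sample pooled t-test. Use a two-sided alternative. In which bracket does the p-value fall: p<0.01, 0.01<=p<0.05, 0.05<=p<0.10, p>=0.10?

x̄₁=50.500, s₁=8.196, n₁=10
x̄₂=41.600, s₂=6.603, n₂=10
s_p² = [9·8.196² + 9·6.603²]/18 = 55.3833
SE = √(s_p²·(1/10+1/10)) = 3.3282
t = (50.500−41.600)/3.3282 = 2.6741
df = 18
p-value (two-sided) = 0.01548
→ bracket: 0.01<=p<0.05

p-value bracket: 0.01<=p<0.05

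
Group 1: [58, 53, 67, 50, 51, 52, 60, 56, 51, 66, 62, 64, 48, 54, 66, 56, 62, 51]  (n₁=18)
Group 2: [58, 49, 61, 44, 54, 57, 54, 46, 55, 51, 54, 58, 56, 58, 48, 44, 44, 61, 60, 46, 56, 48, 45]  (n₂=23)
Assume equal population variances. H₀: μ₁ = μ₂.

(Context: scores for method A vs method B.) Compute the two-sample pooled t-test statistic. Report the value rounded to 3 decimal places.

x̄₁=57.056, s₁=6.235, n₁=18
x̄₂=52.478, s₂=5.884, n₂=23
s_p² = [17·6.235² + 22·5.884²]/39 = 36.4791
SE = √(s_p²·(1/18+1/23)) = 1.9007
t = (57.056−52.478)/1.9007 = 2.4082
df = 39

test statistic = 2.408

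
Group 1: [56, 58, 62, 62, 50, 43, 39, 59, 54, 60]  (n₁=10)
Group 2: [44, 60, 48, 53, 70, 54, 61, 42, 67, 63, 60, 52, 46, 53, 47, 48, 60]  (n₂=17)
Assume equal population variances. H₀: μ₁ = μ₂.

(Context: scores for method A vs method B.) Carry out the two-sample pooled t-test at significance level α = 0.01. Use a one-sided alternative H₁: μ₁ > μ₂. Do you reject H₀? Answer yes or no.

x̄₁=54.300, s₁=7.959, n₁=10
x̄₂=54.588, s₂=8.262, n₂=17
s_p² = [9·7.959² + 16·8.262²]/25 = 66.4887
SE = √(s_p²·(1/10+1/17)) = 3.2496
t = (54.300−54.588)/3.2496 = -0.0887
df = 25
p-value (one-sided, H₁ greater) = 0.53499
At α=0.01: p ≥ α → fail to reject H₀

reject H₀: no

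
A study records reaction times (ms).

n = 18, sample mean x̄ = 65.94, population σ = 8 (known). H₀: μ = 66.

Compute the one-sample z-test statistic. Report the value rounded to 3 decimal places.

test statistic = -0.032

SE = σ/√n = 8/√18 = 1.8856
z = (x̄−μ₀)/SE = (65.94−66)/1.8856 = -0.0318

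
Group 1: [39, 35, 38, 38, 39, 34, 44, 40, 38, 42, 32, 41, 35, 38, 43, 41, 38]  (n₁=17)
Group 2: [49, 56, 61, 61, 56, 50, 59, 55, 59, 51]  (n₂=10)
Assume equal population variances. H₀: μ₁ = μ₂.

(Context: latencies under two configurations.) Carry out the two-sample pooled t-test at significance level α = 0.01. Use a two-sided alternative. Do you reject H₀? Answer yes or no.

reject H₀: yes

x̄₁=38.529, s₁=3.223, n₁=17
x̄₂=55.700, s₂=4.448, n₂=10
s_p² = [16·3.223² + 9·4.448²]/25 = 13.7734
SE = √(s_p²·(1/17+1/10)) = 1.4790
t = (38.529−55.700)/1.4790 = -11.6093
df = 25
p-value (two-sided) = 0.00000
At α=0.01: p < α → reject H₀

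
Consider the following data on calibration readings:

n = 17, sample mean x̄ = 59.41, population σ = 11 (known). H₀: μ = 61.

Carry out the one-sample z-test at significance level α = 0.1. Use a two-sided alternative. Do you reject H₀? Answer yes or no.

SE = σ/√n = 11/√17 = 2.6679
z = (x̄−μ₀)/SE = (59.41−61)/2.6679 = -0.5960
p-value (two-sided) = 0.55119
At α=0.1: p ≥ α → fail to reject H₀

reject H₀: no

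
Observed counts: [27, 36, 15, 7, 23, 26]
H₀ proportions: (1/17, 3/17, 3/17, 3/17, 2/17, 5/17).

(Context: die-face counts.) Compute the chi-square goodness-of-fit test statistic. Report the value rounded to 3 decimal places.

n = 134; E_i = n·p_i = [7.88, 23.65, 23.65, 23.65, 15.76, 39.41]
χ² = (27−7.88)²/7.88 + (36−23.65)²/23.65 + (15−23.65)²/23.65 + (7−23.65)²/23.65 + (23−15.76)²/15.76 + (26−39.41)²/39.41 = 75.5863
df = 5

test statistic = 75.586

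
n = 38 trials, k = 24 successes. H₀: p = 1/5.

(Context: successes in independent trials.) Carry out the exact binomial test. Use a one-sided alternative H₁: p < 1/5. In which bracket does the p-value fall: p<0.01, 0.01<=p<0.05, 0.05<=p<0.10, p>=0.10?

Exact binomial: n=38, k=24, p₀=1/5=0.2000
P(X≤24) from Σ C(n,i)·p₀^i·(1−p₀)^(n−i)
p-value (one-sided, H₁ less) = 1.00000
→ bracket: p>=0.10

p-value bracket: p>=0.10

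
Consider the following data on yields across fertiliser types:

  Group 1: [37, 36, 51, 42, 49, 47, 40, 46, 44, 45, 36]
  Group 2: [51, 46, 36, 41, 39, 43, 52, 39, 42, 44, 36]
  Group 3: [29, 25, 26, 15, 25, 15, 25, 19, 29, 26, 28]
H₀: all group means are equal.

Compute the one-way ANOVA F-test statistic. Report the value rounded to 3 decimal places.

test statistic = 48.078

Group means [43.00, 42.64, 23.82], grand mean 36.485
SSB = Σnᵢ(x̄ᵢ−x̄)² = 2648.061; SSW = ΣΣ(x−x̄ᵢ)² = 826.182
MSB = 2648.061/2 = 1324.0303; MSW = 826.182/30 = 27.5394
F = MSB/MSW = 48.0777
df = (2, 30)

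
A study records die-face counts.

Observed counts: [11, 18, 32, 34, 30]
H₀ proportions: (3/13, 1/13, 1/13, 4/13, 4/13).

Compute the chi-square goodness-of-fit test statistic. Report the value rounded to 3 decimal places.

test statistic = 72.843

n = 125; E_i = n·p_i = [28.85, 9.62, 9.62, 38.46, 38.46]
χ² = (11−28.85)²/28.85 + (18−9.62)²/9.62 + (32−9.62)²/9.62 + (34−38.46)²/38.46 + (30−38.46)²/38.46 = 72.8427
df = 4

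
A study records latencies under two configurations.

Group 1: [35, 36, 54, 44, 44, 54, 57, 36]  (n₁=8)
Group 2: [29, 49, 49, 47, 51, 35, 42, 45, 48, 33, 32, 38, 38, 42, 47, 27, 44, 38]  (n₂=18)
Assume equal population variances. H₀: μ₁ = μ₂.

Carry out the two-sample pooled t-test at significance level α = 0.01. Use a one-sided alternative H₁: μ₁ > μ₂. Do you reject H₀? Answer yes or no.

reject H₀: no

x̄₁=45.000, s₁=9.024, n₁=8
x̄₂=40.778, s₂=7.369, n₂=18
s_p² = [7·9.024² + 17·7.369²]/24 = 62.2130
SE = √(s_p²·(1/8+1/18)) = 3.3516
t = (45.000−40.778)/3.3516 = 1.2598
df = 24
p-value (one-sided, H₁ greater) = 0.10993
At α=0.01: p ≥ α → fail to reject H₀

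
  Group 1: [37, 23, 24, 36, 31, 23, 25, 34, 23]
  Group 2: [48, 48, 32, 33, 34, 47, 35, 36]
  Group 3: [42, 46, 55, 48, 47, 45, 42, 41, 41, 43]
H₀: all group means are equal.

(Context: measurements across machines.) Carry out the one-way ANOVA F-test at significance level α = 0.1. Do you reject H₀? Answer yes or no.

reject H₀: yes

Group means [28.44, 39.12, 45.00], grand mean 37.741
SSB = Σnᵢ(x̄ᵢ−x̄)² = 1320.088; SSW = ΣΣ(x−x̄ᵢ)² = 817.097
MSB = 1320.088/2 = 660.0440; MSW = 817.097/24 = 34.0457
F = MSB/MSW = 19.3870
df = (2, 24)
p-value (upper-tail) = 0.00001
At α=0.1: p < α → reject H₀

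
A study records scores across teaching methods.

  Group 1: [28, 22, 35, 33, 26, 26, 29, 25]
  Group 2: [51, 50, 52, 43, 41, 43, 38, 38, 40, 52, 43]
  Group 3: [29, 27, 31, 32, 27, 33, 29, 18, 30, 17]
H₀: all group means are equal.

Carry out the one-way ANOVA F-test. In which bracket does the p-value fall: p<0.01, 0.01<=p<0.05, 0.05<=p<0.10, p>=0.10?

p-value bracket: p<0.01

Group means [28.00, 44.64, 27.30], grand mean 34.069
SSB = Σnᵢ(x̄ᵢ−x̄)² = 1981.217; SSW = ΣΣ(x−x̄ᵢ)² = 710.645
MSB = 1981.217/2 = 990.6083; MSW = 710.645/26 = 27.3325
F = MSB/MSW = 36.2428
df = (2, 26)
p-value (upper-tail) = 0.00000
→ bracket: p<0.01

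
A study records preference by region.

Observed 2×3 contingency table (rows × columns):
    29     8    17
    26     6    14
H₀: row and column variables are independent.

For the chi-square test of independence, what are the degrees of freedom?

df = (r−1)(c−1) = (2−1)·(3−1) = 2

degrees of freedom = 2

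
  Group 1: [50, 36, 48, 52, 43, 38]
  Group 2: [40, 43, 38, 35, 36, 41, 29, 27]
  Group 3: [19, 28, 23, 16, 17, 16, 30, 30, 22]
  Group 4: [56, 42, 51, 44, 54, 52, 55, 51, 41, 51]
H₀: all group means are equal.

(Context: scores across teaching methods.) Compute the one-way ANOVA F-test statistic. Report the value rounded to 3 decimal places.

Group means [44.50, 36.12, 22.33, 49.70], grand mean 38.000
SSB = Σnᵢ(x̄ᵢ−x̄)² = 3859.525; SSW = ΣΣ(x−x̄ᵢ)² = 974.475
MSB = 3859.525/3 = 1286.5083; MSW = 974.475/29 = 33.6026
F = MSB/MSW = 38.2860
df = (3, 29)

test statistic = 38.286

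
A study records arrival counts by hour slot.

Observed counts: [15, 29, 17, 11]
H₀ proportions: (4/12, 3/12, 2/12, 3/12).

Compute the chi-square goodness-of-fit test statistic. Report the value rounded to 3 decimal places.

test statistic = 14.903

n = 72; E_i = n·p_i = [24.00, 18.00, 12.00, 18.00]
χ² = (15−24.00)²/24.00 + (29−18.00)²/18.00 + (17−12.00)²/12.00 + (11−18.00)²/18.00 = 14.9028
df = 3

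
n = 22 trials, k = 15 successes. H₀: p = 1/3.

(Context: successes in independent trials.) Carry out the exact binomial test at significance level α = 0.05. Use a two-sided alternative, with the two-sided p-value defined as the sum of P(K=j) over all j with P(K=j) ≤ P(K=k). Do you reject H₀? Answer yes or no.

Exact binomial: n=22, k=15, p₀=1/3=0.3333
P(X=j) = C(n,j)·p₀^j·(1−p₀)^(n−j); p = Σ P(X=j) over j with P(X=j) ≤ P(X=15)
p-value (two-sided) = 0.00101
At α=0.05: p < α → reject H₀

reject H₀: yes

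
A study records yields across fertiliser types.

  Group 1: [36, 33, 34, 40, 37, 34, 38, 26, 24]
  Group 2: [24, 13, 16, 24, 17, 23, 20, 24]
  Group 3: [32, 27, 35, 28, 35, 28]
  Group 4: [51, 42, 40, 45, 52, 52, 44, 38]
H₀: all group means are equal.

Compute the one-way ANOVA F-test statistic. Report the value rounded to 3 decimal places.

test statistic = 36.497

Group means [33.56, 20.12, 30.83, 45.50], grand mean 32.645
SSB = Σnᵢ(x̄ᵢ−x̄)² = 2603.166; SSW = ΣΣ(x−x̄ᵢ)² = 641.931
MSB = 2603.166/3 = 867.7221; MSW = 641.931/27 = 23.7752
F = MSB/MSW = 36.4969
df = (3, 27)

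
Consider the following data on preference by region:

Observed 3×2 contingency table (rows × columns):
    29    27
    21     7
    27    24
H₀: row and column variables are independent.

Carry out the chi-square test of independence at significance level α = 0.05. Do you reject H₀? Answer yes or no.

Row totals [56, 28, 51], col totals [77, 58], n=135
χ² = (29−31.94)²/31.94 + (27−24.06)²/24.06 + (21−15.97)²/15.97 + (7−12.03)²/12.03 + (27−29.09)²/29.09 + (24−21.91)²/21.91 = 4.6663
df = 2
p-value (upper-tail) = 0.09699
At α=0.05: p ≥ α → fail to reject H₀

reject H₀: no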